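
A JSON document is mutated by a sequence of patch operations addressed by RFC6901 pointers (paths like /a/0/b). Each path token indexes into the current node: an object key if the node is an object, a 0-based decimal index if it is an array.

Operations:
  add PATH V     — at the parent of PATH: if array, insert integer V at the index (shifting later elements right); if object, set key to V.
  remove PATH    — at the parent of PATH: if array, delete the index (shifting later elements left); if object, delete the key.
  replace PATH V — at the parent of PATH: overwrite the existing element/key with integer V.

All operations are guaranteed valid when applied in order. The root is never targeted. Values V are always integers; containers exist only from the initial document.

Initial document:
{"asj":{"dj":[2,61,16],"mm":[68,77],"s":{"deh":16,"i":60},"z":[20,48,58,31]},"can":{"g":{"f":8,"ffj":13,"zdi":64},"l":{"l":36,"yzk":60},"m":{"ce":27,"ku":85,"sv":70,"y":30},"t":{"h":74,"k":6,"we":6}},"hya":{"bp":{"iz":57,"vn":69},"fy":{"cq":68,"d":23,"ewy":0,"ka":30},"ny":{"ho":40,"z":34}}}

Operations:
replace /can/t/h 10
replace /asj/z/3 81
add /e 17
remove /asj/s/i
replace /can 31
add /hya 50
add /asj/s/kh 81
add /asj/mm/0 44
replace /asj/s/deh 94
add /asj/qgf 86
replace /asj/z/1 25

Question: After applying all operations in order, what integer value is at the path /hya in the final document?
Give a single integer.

After op 1 (replace /can/t/h 10): {"asj":{"dj":[2,61,16],"mm":[68,77],"s":{"deh":16,"i":60},"z":[20,48,58,31]},"can":{"g":{"f":8,"ffj":13,"zdi":64},"l":{"l":36,"yzk":60},"m":{"ce":27,"ku":85,"sv":70,"y":30},"t":{"h":10,"k":6,"we":6}},"hya":{"bp":{"iz":57,"vn":69},"fy":{"cq":68,"d":23,"ewy":0,"ka":30},"ny":{"ho":40,"z":34}}}
After op 2 (replace /asj/z/3 81): {"asj":{"dj":[2,61,16],"mm":[68,77],"s":{"deh":16,"i":60},"z":[20,48,58,81]},"can":{"g":{"f":8,"ffj":13,"zdi":64},"l":{"l":36,"yzk":60},"m":{"ce":27,"ku":85,"sv":70,"y":30},"t":{"h":10,"k":6,"we":6}},"hya":{"bp":{"iz":57,"vn":69},"fy":{"cq":68,"d":23,"ewy":0,"ka":30},"ny":{"ho":40,"z":34}}}
After op 3 (add /e 17): {"asj":{"dj":[2,61,16],"mm":[68,77],"s":{"deh":16,"i":60},"z":[20,48,58,81]},"can":{"g":{"f":8,"ffj":13,"zdi":64},"l":{"l":36,"yzk":60},"m":{"ce":27,"ku":85,"sv":70,"y":30},"t":{"h":10,"k":6,"we":6}},"e":17,"hya":{"bp":{"iz":57,"vn":69},"fy":{"cq":68,"d":23,"ewy":0,"ka":30},"ny":{"ho":40,"z":34}}}
After op 4 (remove /asj/s/i): {"asj":{"dj":[2,61,16],"mm":[68,77],"s":{"deh":16},"z":[20,48,58,81]},"can":{"g":{"f":8,"ffj":13,"zdi":64},"l":{"l":36,"yzk":60},"m":{"ce":27,"ku":85,"sv":70,"y":30},"t":{"h":10,"k":6,"we":6}},"e":17,"hya":{"bp":{"iz":57,"vn":69},"fy":{"cq":68,"d":23,"ewy":0,"ka":30},"ny":{"ho":40,"z":34}}}
After op 5 (replace /can 31): {"asj":{"dj":[2,61,16],"mm":[68,77],"s":{"deh":16},"z":[20,48,58,81]},"can":31,"e":17,"hya":{"bp":{"iz":57,"vn":69},"fy":{"cq":68,"d":23,"ewy":0,"ka":30},"ny":{"ho":40,"z":34}}}
After op 6 (add /hya 50): {"asj":{"dj":[2,61,16],"mm":[68,77],"s":{"deh":16},"z":[20,48,58,81]},"can":31,"e":17,"hya":50}
After op 7 (add /asj/s/kh 81): {"asj":{"dj":[2,61,16],"mm":[68,77],"s":{"deh":16,"kh":81},"z":[20,48,58,81]},"can":31,"e":17,"hya":50}
After op 8 (add /asj/mm/0 44): {"asj":{"dj":[2,61,16],"mm":[44,68,77],"s":{"deh":16,"kh":81},"z":[20,48,58,81]},"can":31,"e":17,"hya":50}
After op 9 (replace /asj/s/deh 94): {"asj":{"dj":[2,61,16],"mm":[44,68,77],"s":{"deh":94,"kh":81},"z":[20,48,58,81]},"can":31,"e":17,"hya":50}
After op 10 (add /asj/qgf 86): {"asj":{"dj":[2,61,16],"mm":[44,68,77],"qgf":86,"s":{"deh":94,"kh":81},"z":[20,48,58,81]},"can":31,"e":17,"hya":50}
After op 11 (replace /asj/z/1 25): {"asj":{"dj":[2,61,16],"mm":[44,68,77],"qgf":86,"s":{"deh":94,"kh":81},"z":[20,25,58,81]},"can":31,"e":17,"hya":50}
Value at /hya: 50

Answer: 50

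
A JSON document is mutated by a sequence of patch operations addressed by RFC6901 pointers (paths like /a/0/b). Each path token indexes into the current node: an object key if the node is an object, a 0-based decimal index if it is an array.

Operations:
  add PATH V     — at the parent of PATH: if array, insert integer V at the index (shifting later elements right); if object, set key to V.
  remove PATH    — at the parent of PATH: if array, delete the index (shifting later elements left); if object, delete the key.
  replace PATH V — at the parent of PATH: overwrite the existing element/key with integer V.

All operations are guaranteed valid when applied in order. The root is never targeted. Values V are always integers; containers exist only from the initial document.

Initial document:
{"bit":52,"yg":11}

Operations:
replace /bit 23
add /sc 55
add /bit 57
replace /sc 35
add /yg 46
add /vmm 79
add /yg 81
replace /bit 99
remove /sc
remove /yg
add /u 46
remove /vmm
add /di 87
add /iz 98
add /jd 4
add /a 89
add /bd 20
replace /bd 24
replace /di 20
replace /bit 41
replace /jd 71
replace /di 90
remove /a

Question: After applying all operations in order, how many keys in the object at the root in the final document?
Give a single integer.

Answer: 6

Derivation:
After op 1 (replace /bit 23): {"bit":23,"yg":11}
After op 2 (add /sc 55): {"bit":23,"sc":55,"yg":11}
After op 3 (add /bit 57): {"bit":57,"sc":55,"yg":11}
After op 4 (replace /sc 35): {"bit":57,"sc":35,"yg":11}
After op 5 (add /yg 46): {"bit":57,"sc":35,"yg":46}
After op 6 (add /vmm 79): {"bit":57,"sc":35,"vmm":79,"yg":46}
After op 7 (add /yg 81): {"bit":57,"sc":35,"vmm":79,"yg":81}
After op 8 (replace /bit 99): {"bit":99,"sc":35,"vmm":79,"yg":81}
After op 9 (remove /sc): {"bit":99,"vmm":79,"yg":81}
After op 10 (remove /yg): {"bit":99,"vmm":79}
After op 11 (add /u 46): {"bit":99,"u":46,"vmm":79}
After op 12 (remove /vmm): {"bit":99,"u":46}
After op 13 (add /di 87): {"bit":99,"di":87,"u":46}
After op 14 (add /iz 98): {"bit":99,"di":87,"iz":98,"u":46}
After op 15 (add /jd 4): {"bit":99,"di":87,"iz":98,"jd":4,"u":46}
After op 16 (add /a 89): {"a":89,"bit":99,"di":87,"iz":98,"jd":4,"u":46}
After op 17 (add /bd 20): {"a":89,"bd":20,"bit":99,"di":87,"iz":98,"jd":4,"u":46}
After op 18 (replace /bd 24): {"a":89,"bd":24,"bit":99,"di":87,"iz":98,"jd":4,"u":46}
After op 19 (replace /di 20): {"a":89,"bd":24,"bit":99,"di":20,"iz":98,"jd":4,"u":46}
After op 20 (replace /bit 41): {"a":89,"bd":24,"bit":41,"di":20,"iz":98,"jd":4,"u":46}
After op 21 (replace /jd 71): {"a":89,"bd":24,"bit":41,"di":20,"iz":98,"jd":71,"u":46}
After op 22 (replace /di 90): {"a":89,"bd":24,"bit":41,"di":90,"iz":98,"jd":71,"u":46}
After op 23 (remove /a): {"bd":24,"bit":41,"di":90,"iz":98,"jd":71,"u":46}
Size at the root: 6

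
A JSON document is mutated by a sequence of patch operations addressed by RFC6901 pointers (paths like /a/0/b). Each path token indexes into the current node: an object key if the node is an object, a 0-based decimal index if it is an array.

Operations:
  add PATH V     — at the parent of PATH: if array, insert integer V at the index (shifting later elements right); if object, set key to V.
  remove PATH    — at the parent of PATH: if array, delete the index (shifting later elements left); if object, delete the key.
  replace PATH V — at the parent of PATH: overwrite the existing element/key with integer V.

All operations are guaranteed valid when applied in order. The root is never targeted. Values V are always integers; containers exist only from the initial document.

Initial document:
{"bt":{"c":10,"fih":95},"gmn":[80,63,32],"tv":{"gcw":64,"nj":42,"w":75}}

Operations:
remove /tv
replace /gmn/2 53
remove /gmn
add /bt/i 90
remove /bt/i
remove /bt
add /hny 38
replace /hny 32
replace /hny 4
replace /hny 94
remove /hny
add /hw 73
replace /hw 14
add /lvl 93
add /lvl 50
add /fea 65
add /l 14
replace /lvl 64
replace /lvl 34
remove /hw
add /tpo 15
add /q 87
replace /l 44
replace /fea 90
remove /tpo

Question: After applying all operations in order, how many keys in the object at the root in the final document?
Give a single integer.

Answer: 4

Derivation:
After op 1 (remove /tv): {"bt":{"c":10,"fih":95},"gmn":[80,63,32]}
After op 2 (replace /gmn/2 53): {"bt":{"c":10,"fih":95},"gmn":[80,63,53]}
After op 3 (remove /gmn): {"bt":{"c":10,"fih":95}}
After op 4 (add /bt/i 90): {"bt":{"c":10,"fih":95,"i":90}}
After op 5 (remove /bt/i): {"bt":{"c":10,"fih":95}}
After op 6 (remove /bt): {}
After op 7 (add /hny 38): {"hny":38}
After op 8 (replace /hny 32): {"hny":32}
After op 9 (replace /hny 4): {"hny":4}
After op 10 (replace /hny 94): {"hny":94}
After op 11 (remove /hny): {}
After op 12 (add /hw 73): {"hw":73}
After op 13 (replace /hw 14): {"hw":14}
After op 14 (add /lvl 93): {"hw":14,"lvl":93}
After op 15 (add /lvl 50): {"hw":14,"lvl":50}
After op 16 (add /fea 65): {"fea":65,"hw":14,"lvl":50}
After op 17 (add /l 14): {"fea":65,"hw":14,"l":14,"lvl":50}
After op 18 (replace /lvl 64): {"fea":65,"hw":14,"l":14,"lvl":64}
After op 19 (replace /lvl 34): {"fea":65,"hw":14,"l":14,"lvl":34}
After op 20 (remove /hw): {"fea":65,"l":14,"lvl":34}
After op 21 (add /tpo 15): {"fea":65,"l":14,"lvl":34,"tpo":15}
After op 22 (add /q 87): {"fea":65,"l":14,"lvl":34,"q":87,"tpo":15}
After op 23 (replace /l 44): {"fea":65,"l":44,"lvl":34,"q":87,"tpo":15}
After op 24 (replace /fea 90): {"fea":90,"l":44,"lvl":34,"q":87,"tpo":15}
After op 25 (remove /tpo): {"fea":90,"l":44,"lvl":34,"q":87}
Size at the root: 4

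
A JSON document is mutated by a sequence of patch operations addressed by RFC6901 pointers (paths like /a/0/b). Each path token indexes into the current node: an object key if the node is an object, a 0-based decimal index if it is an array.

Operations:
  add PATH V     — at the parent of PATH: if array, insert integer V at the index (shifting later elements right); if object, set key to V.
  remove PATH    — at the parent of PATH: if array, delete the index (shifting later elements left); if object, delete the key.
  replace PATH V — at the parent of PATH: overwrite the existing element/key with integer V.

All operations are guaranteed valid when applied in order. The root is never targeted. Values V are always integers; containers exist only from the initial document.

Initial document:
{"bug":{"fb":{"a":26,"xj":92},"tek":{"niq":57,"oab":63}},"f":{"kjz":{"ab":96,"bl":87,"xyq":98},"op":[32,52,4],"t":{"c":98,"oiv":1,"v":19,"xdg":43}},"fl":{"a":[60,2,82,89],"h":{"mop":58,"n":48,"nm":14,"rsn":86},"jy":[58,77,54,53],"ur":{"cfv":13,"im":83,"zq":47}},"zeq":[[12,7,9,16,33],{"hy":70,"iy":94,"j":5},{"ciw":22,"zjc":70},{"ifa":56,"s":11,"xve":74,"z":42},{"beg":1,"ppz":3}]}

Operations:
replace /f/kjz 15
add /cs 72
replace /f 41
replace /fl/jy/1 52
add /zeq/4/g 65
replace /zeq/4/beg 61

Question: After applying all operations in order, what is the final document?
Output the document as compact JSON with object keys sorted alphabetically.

Answer: {"bug":{"fb":{"a":26,"xj":92},"tek":{"niq":57,"oab":63}},"cs":72,"f":41,"fl":{"a":[60,2,82,89],"h":{"mop":58,"n":48,"nm":14,"rsn":86},"jy":[58,52,54,53],"ur":{"cfv":13,"im":83,"zq":47}},"zeq":[[12,7,9,16,33],{"hy":70,"iy":94,"j":5},{"ciw":22,"zjc":70},{"ifa":56,"s":11,"xve":74,"z":42},{"beg":61,"g":65,"ppz":3}]}

Derivation:
After op 1 (replace /f/kjz 15): {"bug":{"fb":{"a":26,"xj":92},"tek":{"niq":57,"oab":63}},"f":{"kjz":15,"op":[32,52,4],"t":{"c":98,"oiv":1,"v":19,"xdg":43}},"fl":{"a":[60,2,82,89],"h":{"mop":58,"n":48,"nm":14,"rsn":86},"jy":[58,77,54,53],"ur":{"cfv":13,"im":83,"zq":47}},"zeq":[[12,7,9,16,33],{"hy":70,"iy":94,"j":5},{"ciw":22,"zjc":70},{"ifa":56,"s":11,"xve":74,"z":42},{"beg":1,"ppz":3}]}
After op 2 (add /cs 72): {"bug":{"fb":{"a":26,"xj":92},"tek":{"niq":57,"oab":63}},"cs":72,"f":{"kjz":15,"op":[32,52,4],"t":{"c":98,"oiv":1,"v":19,"xdg":43}},"fl":{"a":[60,2,82,89],"h":{"mop":58,"n":48,"nm":14,"rsn":86},"jy":[58,77,54,53],"ur":{"cfv":13,"im":83,"zq":47}},"zeq":[[12,7,9,16,33],{"hy":70,"iy":94,"j":5},{"ciw":22,"zjc":70},{"ifa":56,"s":11,"xve":74,"z":42},{"beg":1,"ppz":3}]}
After op 3 (replace /f 41): {"bug":{"fb":{"a":26,"xj":92},"tek":{"niq":57,"oab":63}},"cs":72,"f":41,"fl":{"a":[60,2,82,89],"h":{"mop":58,"n":48,"nm":14,"rsn":86},"jy":[58,77,54,53],"ur":{"cfv":13,"im":83,"zq":47}},"zeq":[[12,7,9,16,33],{"hy":70,"iy":94,"j":5},{"ciw":22,"zjc":70},{"ifa":56,"s":11,"xve":74,"z":42},{"beg":1,"ppz":3}]}
After op 4 (replace /fl/jy/1 52): {"bug":{"fb":{"a":26,"xj":92},"tek":{"niq":57,"oab":63}},"cs":72,"f":41,"fl":{"a":[60,2,82,89],"h":{"mop":58,"n":48,"nm":14,"rsn":86},"jy":[58,52,54,53],"ur":{"cfv":13,"im":83,"zq":47}},"zeq":[[12,7,9,16,33],{"hy":70,"iy":94,"j":5},{"ciw":22,"zjc":70},{"ifa":56,"s":11,"xve":74,"z":42},{"beg":1,"ppz":3}]}
After op 5 (add /zeq/4/g 65): {"bug":{"fb":{"a":26,"xj":92},"tek":{"niq":57,"oab":63}},"cs":72,"f":41,"fl":{"a":[60,2,82,89],"h":{"mop":58,"n":48,"nm":14,"rsn":86},"jy":[58,52,54,53],"ur":{"cfv":13,"im":83,"zq":47}},"zeq":[[12,7,9,16,33],{"hy":70,"iy":94,"j":5},{"ciw":22,"zjc":70},{"ifa":56,"s":11,"xve":74,"z":42},{"beg":1,"g":65,"ppz":3}]}
After op 6 (replace /zeq/4/beg 61): {"bug":{"fb":{"a":26,"xj":92},"tek":{"niq":57,"oab":63}},"cs":72,"f":41,"fl":{"a":[60,2,82,89],"h":{"mop":58,"n":48,"nm":14,"rsn":86},"jy":[58,52,54,53],"ur":{"cfv":13,"im":83,"zq":47}},"zeq":[[12,7,9,16,33],{"hy":70,"iy":94,"j":5},{"ciw":22,"zjc":70},{"ifa":56,"s":11,"xve":74,"z":42},{"beg":61,"g":65,"ppz":3}]}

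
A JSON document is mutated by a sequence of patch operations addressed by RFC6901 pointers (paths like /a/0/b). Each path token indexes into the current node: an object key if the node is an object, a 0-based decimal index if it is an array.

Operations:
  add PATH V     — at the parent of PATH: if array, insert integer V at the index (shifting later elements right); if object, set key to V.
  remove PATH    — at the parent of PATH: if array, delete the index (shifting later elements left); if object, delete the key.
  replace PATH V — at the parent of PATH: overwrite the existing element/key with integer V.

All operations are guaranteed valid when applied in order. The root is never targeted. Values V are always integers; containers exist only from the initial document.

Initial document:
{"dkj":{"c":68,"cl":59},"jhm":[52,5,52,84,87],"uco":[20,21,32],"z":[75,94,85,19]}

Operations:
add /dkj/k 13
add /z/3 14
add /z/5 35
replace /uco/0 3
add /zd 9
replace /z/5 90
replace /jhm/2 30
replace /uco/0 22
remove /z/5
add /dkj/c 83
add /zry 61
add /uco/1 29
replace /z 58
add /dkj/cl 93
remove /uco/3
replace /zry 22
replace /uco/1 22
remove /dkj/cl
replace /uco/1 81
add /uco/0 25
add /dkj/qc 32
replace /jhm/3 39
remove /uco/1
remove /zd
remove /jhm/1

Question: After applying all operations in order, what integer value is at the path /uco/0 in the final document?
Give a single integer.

After op 1 (add /dkj/k 13): {"dkj":{"c":68,"cl":59,"k":13},"jhm":[52,5,52,84,87],"uco":[20,21,32],"z":[75,94,85,19]}
After op 2 (add /z/3 14): {"dkj":{"c":68,"cl":59,"k":13},"jhm":[52,5,52,84,87],"uco":[20,21,32],"z":[75,94,85,14,19]}
After op 3 (add /z/5 35): {"dkj":{"c":68,"cl":59,"k":13},"jhm":[52,5,52,84,87],"uco":[20,21,32],"z":[75,94,85,14,19,35]}
After op 4 (replace /uco/0 3): {"dkj":{"c":68,"cl":59,"k":13},"jhm":[52,5,52,84,87],"uco":[3,21,32],"z":[75,94,85,14,19,35]}
After op 5 (add /zd 9): {"dkj":{"c":68,"cl":59,"k":13},"jhm":[52,5,52,84,87],"uco":[3,21,32],"z":[75,94,85,14,19,35],"zd":9}
After op 6 (replace /z/5 90): {"dkj":{"c":68,"cl":59,"k":13},"jhm":[52,5,52,84,87],"uco":[3,21,32],"z":[75,94,85,14,19,90],"zd":9}
After op 7 (replace /jhm/2 30): {"dkj":{"c":68,"cl":59,"k":13},"jhm":[52,5,30,84,87],"uco":[3,21,32],"z":[75,94,85,14,19,90],"zd":9}
After op 8 (replace /uco/0 22): {"dkj":{"c":68,"cl":59,"k":13},"jhm":[52,5,30,84,87],"uco":[22,21,32],"z":[75,94,85,14,19,90],"zd":9}
After op 9 (remove /z/5): {"dkj":{"c":68,"cl":59,"k":13},"jhm":[52,5,30,84,87],"uco":[22,21,32],"z":[75,94,85,14,19],"zd":9}
After op 10 (add /dkj/c 83): {"dkj":{"c":83,"cl":59,"k":13},"jhm":[52,5,30,84,87],"uco":[22,21,32],"z":[75,94,85,14,19],"zd":9}
After op 11 (add /zry 61): {"dkj":{"c":83,"cl":59,"k":13},"jhm":[52,5,30,84,87],"uco":[22,21,32],"z":[75,94,85,14,19],"zd":9,"zry":61}
After op 12 (add /uco/1 29): {"dkj":{"c":83,"cl":59,"k":13},"jhm":[52,5,30,84,87],"uco":[22,29,21,32],"z":[75,94,85,14,19],"zd":9,"zry":61}
After op 13 (replace /z 58): {"dkj":{"c":83,"cl":59,"k":13},"jhm":[52,5,30,84,87],"uco":[22,29,21,32],"z":58,"zd":9,"zry":61}
After op 14 (add /dkj/cl 93): {"dkj":{"c":83,"cl":93,"k":13},"jhm":[52,5,30,84,87],"uco":[22,29,21,32],"z":58,"zd":9,"zry":61}
After op 15 (remove /uco/3): {"dkj":{"c":83,"cl":93,"k":13},"jhm":[52,5,30,84,87],"uco":[22,29,21],"z":58,"zd":9,"zry":61}
After op 16 (replace /zry 22): {"dkj":{"c":83,"cl":93,"k":13},"jhm":[52,5,30,84,87],"uco":[22,29,21],"z":58,"zd":9,"zry":22}
After op 17 (replace /uco/1 22): {"dkj":{"c":83,"cl":93,"k":13},"jhm":[52,5,30,84,87],"uco":[22,22,21],"z":58,"zd":9,"zry":22}
After op 18 (remove /dkj/cl): {"dkj":{"c":83,"k":13},"jhm":[52,5,30,84,87],"uco":[22,22,21],"z":58,"zd":9,"zry":22}
After op 19 (replace /uco/1 81): {"dkj":{"c":83,"k":13},"jhm":[52,5,30,84,87],"uco":[22,81,21],"z":58,"zd":9,"zry":22}
After op 20 (add /uco/0 25): {"dkj":{"c":83,"k":13},"jhm":[52,5,30,84,87],"uco":[25,22,81,21],"z":58,"zd":9,"zry":22}
After op 21 (add /dkj/qc 32): {"dkj":{"c":83,"k":13,"qc":32},"jhm":[52,5,30,84,87],"uco":[25,22,81,21],"z":58,"zd":9,"zry":22}
After op 22 (replace /jhm/3 39): {"dkj":{"c":83,"k":13,"qc":32},"jhm":[52,5,30,39,87],"uco":[25,22,81,21],"z":58,"zd":9,"zry":22}
After op 23 (remove /uco/1): {"dkj":{"c":83,"k":13,"qc":32},"jhm":[52,5,30,39,87],"uco":[25,81,21],"z":58,"zd":9,"zry":22}
After op 24 (remove /zd): {"dkj":{"c":83,"k":13,"qc":32},"jhm":[52,5,30,39,87],"uco":[25,81,21],"z":58,"zry":22}
After op 25 (remove /jhm/1): {"dkj":{"c":83,"k":13,"qc":32},"jhm":[52,30,39,87],"uco":[25,81,21],"z":58,"zry":22}
Value at /uco/0: 25

Answer: 25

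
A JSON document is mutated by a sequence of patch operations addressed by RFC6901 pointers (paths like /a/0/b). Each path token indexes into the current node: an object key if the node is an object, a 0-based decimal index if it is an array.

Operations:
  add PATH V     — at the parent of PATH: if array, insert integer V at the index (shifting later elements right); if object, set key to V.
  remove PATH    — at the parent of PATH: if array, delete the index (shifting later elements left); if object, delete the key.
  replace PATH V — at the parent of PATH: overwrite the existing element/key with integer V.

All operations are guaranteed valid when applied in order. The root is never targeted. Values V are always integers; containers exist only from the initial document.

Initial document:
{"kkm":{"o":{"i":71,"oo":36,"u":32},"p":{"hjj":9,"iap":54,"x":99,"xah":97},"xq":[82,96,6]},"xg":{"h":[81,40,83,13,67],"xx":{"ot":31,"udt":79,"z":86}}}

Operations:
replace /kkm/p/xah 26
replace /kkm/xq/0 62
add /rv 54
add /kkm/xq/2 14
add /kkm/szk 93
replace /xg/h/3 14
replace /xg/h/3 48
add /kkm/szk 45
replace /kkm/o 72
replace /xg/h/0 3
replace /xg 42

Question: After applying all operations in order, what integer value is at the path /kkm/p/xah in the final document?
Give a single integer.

Answer: 26

Derivation:
After op 1 (replace /kkm/p/xah 26): {"kkm":{"o":{"i":71,"oo":36,"u":32},"p":{"hjj":9,"iap":54,"x":99,"xah":26},"xq":[82,96,6]},"xg":{"h":[81,40,83,13,67],"xx":{"ot":31,"udt":79,"z":86}}}
After op 2 (replace /kkm/xq/0 62): {"kkm":{"o":{"i":71,"oo":36,"u":32},"p":{"hjj":9,"iap":54,"x":99,"xah":26},"xq":[62,96,6]},"xg":{"h":[81,40,83,13,67],"xx":{"ot":31,"udt":79,"z":86}}}
After op 3 (add /rv 54): {"kkm":{"o":{"i":71,"oo":36,"u":32},"p":{"hjj":9,"iap":54,"x":99,"xah":26},"xq":[62,96,6]},"rv":54,"xg":{"h":[81,40,83,13,67],"xx":{"ot":31,"udt":79,"z":86}}}
After op 4 (add /kkm/xq/2 14): {"kkm":{"o":{"i":71,"oo":36,"u":32},"p":{"hjj":9,"iap":54,"x":99,"xah":26},"xq":[62,96,14,6]},"rv":54,"xg":{"h":[81,40,83,13,67],"xx":{"ot":31,"udt":79,"z":86}}}
After op 5 (add /kkm/szk 93): {"kkm":{"o":{"i":71,"oo":36,"u":32},"p":{"hjj":9,"iap":54,"x":99,"xah":26},"szk":93,"xq":[62,96,14,6]},"rv":54,"xg":{"h":[81,40,83,13,67],"xx":{"ot":31,"udt":79,"z":86}}}
After op 6 (replace /xg/h/3 14): {"kkm":{"o":{"i":71,"oo":36,"u":32},"p":{"hjj":9,"iap":54,"x":99,"xah":26},"szk":93,"xq":[62,96,14,6]},"rv":54,"xg":{"h":[81,40,83,14,67],"xx":{"ot":31,"udt":79,"z":86}}}
After op 7 (replace /xg/h/3 48): {"kkm":{"o":{"i":71,"oo":36,"u":32},"p":{"hjj":9,"iap":54,"x":99,"xah":26},"szk":93,"xq":[62,96,14,6]},"rv":54,"xg":{"h":[81,40,83,48,67],"xx":{"ot":31,"udt":79,"z":86}}}
After op 8 (add /kkm/szk 45): {"kkm":{"o":{"i":71,"oo":36,"u":32},"p":{"hjj":9,"iap":54,"x":99,"xah":26},"szk":45,"xq":[62,96,14,6]},"rv":54,"xg":{"h":[81,40,83,48,67],"xx":{"ot":31,"udt":79,"z":86}}}
After op 9 (replace /kkm/o 72): {"kkm":{"o":72,"p":{"hjj":9,"iap":54,"x":99,"xah":26},"szk":45,"xq":[62,96,14,6]},"rv":54,"xg":{"h":[81,40,83,48,67],"xx":{"ot":31,"udt":79,"z":86}}}
After op 10 (replace /xg/h/0 3): {"kkm":{"o":72,"p":{"hjj":9,"iap":54,"x":99,"xah":26},"szk":45,"xq":[62,96,14,6]},"rv":54,"xg":{"h":[3,40,83,48,67],"xx":{"ot":31,"udt":79,"z":86}}}
After op 11 (replace /xg 42): {"kkm":{"o":72,"p":{"hjj":9,"iap":54,"x":99,"xah":26},"szk":45,"xq":[62,96,14,6]},"rv":54,"xg":42}
Value at /kkm/p/xah: 26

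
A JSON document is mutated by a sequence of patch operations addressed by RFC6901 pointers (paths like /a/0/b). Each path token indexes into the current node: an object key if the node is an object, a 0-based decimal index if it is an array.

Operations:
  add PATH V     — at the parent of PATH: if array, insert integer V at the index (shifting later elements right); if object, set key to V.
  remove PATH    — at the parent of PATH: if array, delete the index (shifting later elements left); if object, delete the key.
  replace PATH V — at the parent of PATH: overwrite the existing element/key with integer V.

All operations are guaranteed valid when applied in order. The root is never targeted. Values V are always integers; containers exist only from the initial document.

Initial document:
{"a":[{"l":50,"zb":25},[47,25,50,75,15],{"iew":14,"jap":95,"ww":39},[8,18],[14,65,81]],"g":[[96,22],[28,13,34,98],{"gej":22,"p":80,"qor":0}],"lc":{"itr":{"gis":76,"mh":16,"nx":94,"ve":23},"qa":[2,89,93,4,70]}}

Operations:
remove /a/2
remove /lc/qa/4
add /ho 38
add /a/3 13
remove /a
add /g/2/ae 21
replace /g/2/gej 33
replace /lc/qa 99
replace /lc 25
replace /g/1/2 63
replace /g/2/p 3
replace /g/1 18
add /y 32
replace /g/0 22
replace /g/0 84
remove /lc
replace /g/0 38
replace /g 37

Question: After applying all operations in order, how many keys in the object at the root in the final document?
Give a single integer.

Answer: 3

Derivation:
After op 1 (remove /a/2): {"a":[{"l":50,"zb":25},[47,25,50,75,15],[8,18],[14,65,81]],"g":[[96,22],[28,13,34,98],{"gej":22,"p":80,"qor":0}],"lc":{"itr":{"gis":76,"mh":16,"nx":94,"ve":23},"qa":[2,89,93,4,70]}}
After op 2 (remove /lc/qa/4): {"a":[{"l":50,"zb":25},[47,25,50,75,15],[8,18],[14,65,81]],"g":[[96,22],[28,13,34,98],{"gej":22,"p":80,"qor":0}],"lc":{"itr":{"gis":76,"mh":16,"nx":94,"ve":23},"qa":[2,89,93,4]}}
After op 3 (add /ho 38): {"a":[{"l":50,"zb":25},[47,25,50,75,15],[8,18],[14,65,81]],"g":[[96,22],[28,13,34,98],{"gej":22,"p":80,"qor":0}],"ho":38,"lc":{"itr":{"gis":76,"mh":16,"nx":94,"ve":23},"qa":[2,89,93,4]}}
After op 4 (add /a/3 13): {"a":[{"l":50,"zb":25},[47,25,50,75,15],[8,18],13,[14,65,81]],"g":[[96,22],[28,13,34,98],{"gej":22,"p":80,"qor":0}],"ho":38,"lc":{"itr":{"gis":76,"mh":16,"nx":94,"ve":23},"qa":[2,89,93,4]}}
After op 5 (remove /a): {"g":[[96,22],[28,13,34,98],{"gej":22,"p":80,"qor":0}],"ho":38,"lc":{"itr":{"gis":76,"mh":16,"nx":94,"ve":23},"qa":[2,89,93,4]}}
After op 6 (add /g/2/ae 21): {"g":[[96,22],[28,13,34,98],{"ae":21,"gej":22,"p":80,"qor":0}],"ho":38,"lc":{"itr":{"gis":76,"mh":16,"nx":94,"ve":23},"qa":[2,89,93,4]}}
After op 7 (replace /g/2/gej 33): {"g":[[96,22],[28,13,34,98],{"ae":21,"gej":33,"p":80,"qor":0}],"ho":38,"lc":{"itr":{"gis":76,"mh":16,"nx":94,"ve":23},"qa":[2,89,93,4]}}
After op 8 (replace /lc/qa 99): {"g":[[96,22],[28,13,34,98],{"ae":21,"gej":33,"p":80,"qor":0}],"ho":38,"lc":{"itr":{"gis":76,"mh":16,"nx":94,"ve":23},"qa":99}}
After op 9 (replace /lc 25): {"g":[[96,22],[28,13,34,98],{"ae":21,"gej":33,"p":80,"qor":0}],"ho":38,"lc":25}
After op 10 (replace /g/1/2 63): {"g":[[96,22],[28,13,63,98],{"ae":21,"gej":33,"p":80,"qor":0}],"ho":38,"lc":25}
After op 11 (replace /g/2/p 3): {"g":[[96,22],[28,13,63,98],{"ae":21,"gej":33,"p":3,"qor":0}],"ho":38,"lc":25}
After op 12 (replace /g/1 18): {"g":[[96,22],18,{"ae":21,"gej":33,"p":3,"qor":0}],"ho":38,"lc":25}
After op 13 (add /y 32): {"g":[[96,22],18,{"ae":21,"gej":33,"p":3,"qor":0}],"ho":38,"lc":25,"y":32}
After op 14 (replace /g/0 22): {"g":[22,18,{"ae":21,"gej":33,"p":3,"qor":0}],"ho":38,"lc":25,"y":32}
After op 15 (replace /g/0 84): {"g":[84,18,{"ae":21,"gej":33,"p":3,"qor":0}],"ho":38,"lc":25,"y":32}
After op 16 (remove /lc): {"g":[84,18,{"ae":21,"gej":33,"p":3,"qor":0}],"ho":38,"y":32}
After op 17 (replace /g/0 38): {"g":[38,18,{"ae":21,"gej":33,"p":3,"qor":0}],"ho":38,"y":32}
After op 18 (replace /g 37): {"g":37,"ho":38,"y":32}
Size at the root: 3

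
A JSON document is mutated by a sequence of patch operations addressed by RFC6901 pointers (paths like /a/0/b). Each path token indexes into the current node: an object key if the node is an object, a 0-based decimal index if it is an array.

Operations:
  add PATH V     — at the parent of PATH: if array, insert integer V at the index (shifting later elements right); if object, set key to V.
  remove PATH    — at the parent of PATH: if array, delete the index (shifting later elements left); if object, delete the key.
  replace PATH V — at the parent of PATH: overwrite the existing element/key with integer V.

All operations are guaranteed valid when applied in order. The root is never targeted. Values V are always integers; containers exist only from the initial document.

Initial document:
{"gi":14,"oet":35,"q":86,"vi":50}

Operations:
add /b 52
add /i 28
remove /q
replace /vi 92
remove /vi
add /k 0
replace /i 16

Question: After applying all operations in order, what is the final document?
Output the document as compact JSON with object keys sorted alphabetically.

After op 1 (add /b 52): {"b":52,"gi":14,"oet":35,"q":86,"vi":50}
After op 2 (add /i 28): {"b":52,"gi":14,"i":28,"oet":35,"q":86,"vi":50}
After op 3 (remove /q): {"b":52,"gi":14,"i":28,"oet":35,"vi":50}
After op 4 (replace /vi 92): {"b":52,"gi":14,"i":28,"oet":35,"vi":92}
After op 5 (remove /vi): {"b":52,"gi":14,"i":28,"oet":35}
After op 6 (add /k 0): {"b":52,"gi":14,"i":28,"k":0,"oet":35}
After op 7 (replace /i 16): {"b":52,"gi":14,"i":16,"k":0,"oet":35}

Answer: {"b":52,"gi":14,"i":16,"k":0,"oet":35}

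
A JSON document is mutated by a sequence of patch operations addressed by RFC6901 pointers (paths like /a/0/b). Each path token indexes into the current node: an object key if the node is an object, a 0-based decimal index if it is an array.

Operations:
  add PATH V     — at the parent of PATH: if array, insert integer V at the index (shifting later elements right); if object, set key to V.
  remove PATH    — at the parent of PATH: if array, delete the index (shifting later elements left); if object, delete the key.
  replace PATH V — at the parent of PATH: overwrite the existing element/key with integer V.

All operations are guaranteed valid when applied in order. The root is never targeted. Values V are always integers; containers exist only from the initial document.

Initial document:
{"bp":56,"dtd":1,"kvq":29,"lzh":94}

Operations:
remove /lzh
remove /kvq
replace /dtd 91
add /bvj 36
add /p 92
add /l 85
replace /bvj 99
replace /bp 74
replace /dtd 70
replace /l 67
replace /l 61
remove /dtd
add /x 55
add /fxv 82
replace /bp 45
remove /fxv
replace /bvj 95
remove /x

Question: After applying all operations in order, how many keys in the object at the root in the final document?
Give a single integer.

Answer: 4

Derivation:
After op 1 (remove /lzh): {"bp":56,"dtd":1,"kvq":29}
After op 2 (remove /kvq): {"bp":56,"dtd":1}
After op 3 (replace /dtd 91): {"bp":56,"dtd":91}
After op 4 (add /bvj 36): {"bp":56,"bvj":36,"dtd":91}
After op 5 (add /p 92): {"bp":56,"bvj":36,"dtd":91,"p":92}
After op 6 (add /l 85): {"bp":56,"bvj":36,"dtd":91,"l":85,"p":92}
After op 7 (replace /bvj 99): {"bp":56,"bvj":99,"dtd":91,"l":85,"p":92}
After op 8 (replace /bp 74): {"bp":74,"bvj":99,"dtd":91,"l":85,"p":92}
After op 9 (replace /dtd 70): {"bp":74,"bvj":99,"dtd":70,"l":85,"p":92}
After op 10 (replace /l 67): {"bp":74,"bvj":99,"dtd":70,"l":67,"p":92}
After op 11 (replace /l 61): {"bp":74,"bvj":99,"dtd":70,"l":61,"p":92}
After op 12 (remove /dtd): {"bp":74,"bvj":99,"l":61,"p":92}
After op 13 (add /x 55): {"bp":74,"bvj":99,"l":61,"p":92,"x":55}
After op 14 (add /fxv 82): {"bp":74,"bvj":99,"fxv":82,"l":61,"p":92,"x":55}
After op 15 (replace /bp 45): {"bp":45,"bvj":99,"fxv":82,"l":61,"p":92,"x":55}
After op 16 (remove /fxv): {"bp":45,"bvj":99,"l":61,"p":92,"x":55}
After op 17 (replace /bvj 95): {"bp":45,"bvj":95,"l":61,"p":92,"x":55}
After op 18 (remove /x): {"bp":45,"bvj":95,"l":61,"p":92}
Size at the root: 4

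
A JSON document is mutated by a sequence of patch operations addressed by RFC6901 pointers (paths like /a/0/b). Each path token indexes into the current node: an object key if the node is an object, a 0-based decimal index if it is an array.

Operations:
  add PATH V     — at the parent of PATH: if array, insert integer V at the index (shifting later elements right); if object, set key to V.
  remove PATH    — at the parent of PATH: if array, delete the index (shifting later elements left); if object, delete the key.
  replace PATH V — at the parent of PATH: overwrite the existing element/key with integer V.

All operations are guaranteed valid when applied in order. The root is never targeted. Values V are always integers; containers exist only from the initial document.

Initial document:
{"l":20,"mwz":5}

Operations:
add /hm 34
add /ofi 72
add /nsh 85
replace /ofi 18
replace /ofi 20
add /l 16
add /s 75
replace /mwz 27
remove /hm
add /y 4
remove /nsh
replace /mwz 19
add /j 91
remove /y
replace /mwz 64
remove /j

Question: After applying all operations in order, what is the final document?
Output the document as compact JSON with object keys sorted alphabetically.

After op 1 (add /hm 34): {"hm":34,"l":20,"mwz":5}
After op 2 (add /ofi 72): {"hm":34,"l":20,"mwz":5,"ofi":72}
After op 3 (add /nsh 85): {"hm":34,"l":20,"mwz":5,"nsh":85,"ofi":72}
After op 4 (replace /ofi 18): {"hm":34,"l":20,"mwz":5,"nsh":85,"ofi":18}
After op 5 (replace /ofi 20): {"hm":34,"l":20,"mwz":5,"nsh":85,"ofi":20}
After op 6 (add /l 16): {"hm":34,"l":16,"mwz":5,"nsh":85,"ofi":20}
After op 7 (add /s 75): {"hm":34,"l":16,"mwz":5,"nsh":85,"ofi":20,"s":75}
After op 8 (replace /mwz 27): {"hm":34,"l":16,"mwz":27,"nsh":85,"ofi":20,"s":75}
After op 9 (remove /hm): {"l":16,"mwz":27,"nsh":85,"ofi":20,"s":75}
After op 10 (add /y 4): {"l":16,"mwz":27,"nsh":85,"ofi":20,"s":75,"y":4}
After op 11 (remove /nsh): {"l":16,"mwz":27,"ofi":20,"s":75,"y":4}
After op 12 (replace /mwz 19): {"l":16,"mwz":19,"ofi":20,"s":75,"y":4}
After op 13 (add /j 91): {"j":91,"l":16,"mwz":19,"ofi":20,"s":75,"y":4}
After op 14 (remove /y): {"j":91,"l":16,"mwz":19,"ofi":20,"s":75}
After op 15 (replace /mwz 64): {"j":91,"l":16,"mwz":64,"ofi":20,"s":75}
After op 16 (remove /j): {"l":16,"mwz":64,"ofi":20,"s":75}

Answer: {"l":16,"mwz":64,"ofi":20,"s":75}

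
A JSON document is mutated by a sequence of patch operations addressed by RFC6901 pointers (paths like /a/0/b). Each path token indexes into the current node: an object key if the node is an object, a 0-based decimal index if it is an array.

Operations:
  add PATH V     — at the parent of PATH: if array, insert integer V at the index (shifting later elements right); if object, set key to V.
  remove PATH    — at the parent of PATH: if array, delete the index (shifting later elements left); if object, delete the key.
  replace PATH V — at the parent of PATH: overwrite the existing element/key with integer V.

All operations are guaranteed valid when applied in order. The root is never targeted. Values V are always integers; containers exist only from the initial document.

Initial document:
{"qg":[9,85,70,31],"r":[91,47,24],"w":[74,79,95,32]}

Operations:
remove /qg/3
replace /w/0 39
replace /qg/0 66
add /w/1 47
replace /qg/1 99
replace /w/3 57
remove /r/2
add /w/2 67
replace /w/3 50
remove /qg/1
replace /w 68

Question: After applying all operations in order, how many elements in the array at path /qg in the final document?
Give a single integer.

Answer: 2

Derivation:
After op 1 (remove /qg/3): {"qg":[9,85,70],"r":[91,47,24],"w":[74,79,95,32]}
After op 2 (replace /w/0 39): {"qg":[9,85,70],"r":[91,47,24],"w":[39,79,95,32]}
After op 3 (replace /qg/0 66): {"qg":[66,85,70],"r":[91,47,24],"w":[39,79,95,32]}
After op 4 (add /w/1 47): {"qg":[66,85,70],"r":[91,47,24],"w":[39,47,79,95,32]}
After op 5 (replace /qg/1 99): {"qg":[66,99,70],"r":[91,47,24],"w":[39,47,79,95,32]}
After op 6 (replace /w/3 57): {"qg":[66,99,70],"r":[91,47,24],"w":[39,47,79,57,32]}
After op 7 (remove /r/2): {"qg":[66,99,70],"r":[91,47],"w":[39,47,79,57,32]}
After op 8 (add /w/2 67): {"qg":[66,99,70],"r":[91,47],"w":[39,47,67,79,57,32]}
After op 9 (replace /w/3 50): {"qg":[66,99,70],"r":[91,47],"w":[39,47,67,50,57,32]}
After op 10 (remove /qg/1): {"qg":[66,70],"r":[91,47],"w":[39,47,67,50,57,32]}
After op 11 (replace /w 68): {"qg":[66,70],"r":[91,47],"w":68}
Size at path /qg: 2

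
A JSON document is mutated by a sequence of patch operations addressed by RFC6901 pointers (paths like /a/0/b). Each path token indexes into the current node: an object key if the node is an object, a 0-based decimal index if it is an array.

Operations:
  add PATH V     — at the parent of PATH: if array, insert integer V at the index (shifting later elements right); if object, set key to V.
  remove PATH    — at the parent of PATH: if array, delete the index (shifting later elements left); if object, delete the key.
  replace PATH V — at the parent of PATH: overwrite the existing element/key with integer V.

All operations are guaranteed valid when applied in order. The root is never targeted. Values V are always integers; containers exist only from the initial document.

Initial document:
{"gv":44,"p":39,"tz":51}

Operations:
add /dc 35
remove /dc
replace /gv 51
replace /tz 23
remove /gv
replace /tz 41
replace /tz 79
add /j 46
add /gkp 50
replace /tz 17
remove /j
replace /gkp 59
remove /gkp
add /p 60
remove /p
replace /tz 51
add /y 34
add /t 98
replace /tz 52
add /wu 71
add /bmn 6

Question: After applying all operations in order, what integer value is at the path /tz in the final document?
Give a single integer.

After op 1 (add /dc 35): {"dc":35,"gv":44,"p":39,"tz":51}
After op 2 (remove /dc): {"gv":44,"p":39,"tz":51}
After op 3 (replace /gv 51): {"gv":51,"p":39,"tz":51}
After op 4 (replace /tz 23): {"gv":51,"p":39,"tz":23}
After op 5 (remove /gv): {"p":39,"tz":23}
After op 6 (replace /tz 41): {"p":39,"tz":41}
After op 7 (replace /tz 79): {"p":39,"tz":79}
After op 8 (add /j 46): {"j":46,"p":39,"tz":79}
After op 9 (add /gkp 50): {"gkp":50,"j":46,"p":39,"tz":79}
After op 10 (replace /tz 17): {"gkp":50,"j":46,"p":39,"tz":17}
After op 11 (remove /j): {"gkp":50,"p":39,"tz":17}
After op 12 (replace /gkp 59): {"gkp":59,"p":39,"tz":17}
After op 13 (remove /gkp): {"p":39,"tz":17}
After op 14 (add /p 60): {"p":60,"tz":17}
After op 15 (remove /p): {"tz":17}
After op 16 (replace /tz 51): {"tz":51}
After op 17 (add /y 34): {"tz":51,"y":34}
After op 18 (add /t 98): {"t":98,"tz":51,"y":34}
After op 19 (replace /tz 52): {"t":98,"tz":52,"y":34}
After op 20 (add /wu 71): {"t":98,"tz":52,"wu":71,"y":34}
After op 21 (add /bmn 6): {"bmn":6,"t":98,"tz":52,"wu":71,"y":34}
Value at /tz: 52

Answer: 52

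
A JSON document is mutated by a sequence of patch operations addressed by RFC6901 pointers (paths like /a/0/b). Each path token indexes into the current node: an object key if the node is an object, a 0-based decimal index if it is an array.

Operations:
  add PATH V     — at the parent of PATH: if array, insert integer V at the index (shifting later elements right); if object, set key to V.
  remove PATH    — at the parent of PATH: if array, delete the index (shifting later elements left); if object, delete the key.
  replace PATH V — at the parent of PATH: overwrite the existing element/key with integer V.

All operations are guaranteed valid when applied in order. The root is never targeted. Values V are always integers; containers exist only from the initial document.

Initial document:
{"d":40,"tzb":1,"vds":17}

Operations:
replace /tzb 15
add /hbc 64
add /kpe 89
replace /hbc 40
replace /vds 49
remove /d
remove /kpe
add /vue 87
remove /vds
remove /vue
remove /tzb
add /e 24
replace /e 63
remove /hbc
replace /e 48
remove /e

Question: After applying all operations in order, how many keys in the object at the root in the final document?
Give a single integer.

After op 1 (replace /tzb 15): {"d":40,"tzb":15,"vds":17}
After op 2 (add /hbc 64): {"d":40,"hbc":64,"tzb":15,"vds":17}
After op 3 (add /kpe 89): {"d":40,"hbc":64,"kpe":89,"tzb":15,"vds":17}
After op 4 (replace /hbc 40): {"d":40,"hbc":40,"kpe":89,"tzb":15,"vds":17}
After op 5 (replace /vds 49): {"d":40,"hbc":40,"kpe":89,"tzb":15,"vds":49}
After op 6 (remove /d): {"hbc":40,"kpe":89,"tzb":15,"vds":49}
After op 7 (remove /kpe): {"hbc":40,"tzb":15,"vds":49}
After op 8 (add /vue 87): {"hbc":40,"tzb":15,"vds":49,"vue":87}
After op 9 (remove /vds): {"hbc":40,"tzb":15,"vue":87}
After op 10 (remove /vue): {"hbc":40,"tzb":15}
After op 11 (remove /tzb): {"hbc":40}
After op 12 (add /e 24): {"e":24,"hbc":40}
After op 13 (replace /e 63): {"e":63,"hbc":40}
After op 14 (remove /hbc): {"e":63}
After op 15 (replace /e 48): {"e":48}
After op 16 (remove /e): {}
Size at the root: 0

Answer: 0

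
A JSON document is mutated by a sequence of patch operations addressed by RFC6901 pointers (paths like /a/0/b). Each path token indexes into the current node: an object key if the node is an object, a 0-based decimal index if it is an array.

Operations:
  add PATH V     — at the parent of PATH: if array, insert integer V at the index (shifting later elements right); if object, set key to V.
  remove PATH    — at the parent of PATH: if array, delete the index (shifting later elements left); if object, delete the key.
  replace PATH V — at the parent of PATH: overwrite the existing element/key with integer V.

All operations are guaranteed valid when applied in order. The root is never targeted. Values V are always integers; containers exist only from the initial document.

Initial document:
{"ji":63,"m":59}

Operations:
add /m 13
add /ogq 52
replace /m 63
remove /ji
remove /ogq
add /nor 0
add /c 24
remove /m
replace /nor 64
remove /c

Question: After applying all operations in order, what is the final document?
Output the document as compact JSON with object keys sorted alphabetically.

Answer: {"nor":64}

Derivation:
After op 1 (add /m 13): {"ji":63,"m":13}
After op 2 (add /ogq 52): {"ji":63,"m":13,"ogq":52}
After op 3 (replace /m 63): {"ji":63,"m":63,"ogq":52}
After op 4 (remove /ji): {"m":63,"ogq":52}
After op 5 (remove /ogq): {"m":63}
After op 6 (add /nor 0): {"m":63,"nor":0}
After op 7 (add /c 24): {"c":24,"m":63,"nor":0}
After op 8 (remove /m): {"c":24,"nor":0}
After op 9 (replace /nor 64): {"c":24,"nor":64}
After op 10 (remove /c): {"nor":64}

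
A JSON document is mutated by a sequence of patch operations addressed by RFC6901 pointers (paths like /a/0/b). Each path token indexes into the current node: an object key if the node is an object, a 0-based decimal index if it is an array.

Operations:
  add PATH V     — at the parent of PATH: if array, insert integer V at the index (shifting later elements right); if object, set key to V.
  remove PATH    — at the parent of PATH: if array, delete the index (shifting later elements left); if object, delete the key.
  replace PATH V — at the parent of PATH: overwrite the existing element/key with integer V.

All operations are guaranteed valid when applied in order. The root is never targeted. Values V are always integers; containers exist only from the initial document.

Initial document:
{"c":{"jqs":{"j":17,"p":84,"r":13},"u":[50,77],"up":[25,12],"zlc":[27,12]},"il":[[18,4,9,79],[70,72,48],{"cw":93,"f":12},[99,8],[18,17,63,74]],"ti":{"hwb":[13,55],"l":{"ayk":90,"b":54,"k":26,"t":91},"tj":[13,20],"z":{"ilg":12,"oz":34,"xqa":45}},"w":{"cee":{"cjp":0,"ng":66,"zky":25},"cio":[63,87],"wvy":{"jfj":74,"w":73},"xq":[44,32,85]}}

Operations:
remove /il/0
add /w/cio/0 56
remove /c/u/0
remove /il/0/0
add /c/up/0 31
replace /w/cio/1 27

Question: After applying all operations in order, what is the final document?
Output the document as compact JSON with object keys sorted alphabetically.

Answer: {"c":{"jqs":{"j":17,"p":84,"r":13},"u":[77],"up":[31,25,12],"zlc":[27,12]},"il":[[72,48],{"cw":93,"f":12},[99,8],[18,17,63,74]],"ti":{"hwb":[13,55],"l":{"ayk":90,"b":54,"k":26,"t":91},"tj":[13,20],"z":{"ilg":12,"oz":34,"xqa":45}},"w":{"cee":{"cjp":0,"ng":66,"zky":25},"cio":[56,27,87],"wvy":{"jfj":74,"w":73},"xq":[44,32,85]}}

Derivation:
After op 1 (remove /il/0): {"c":{"jqs":{"j":17,"p":84,"r":13},"u":[50,77],"up":[25,12],"zlc":[27,12]},"il":[[70,72,48],{"cw":93,"f":12},[99,8],[18,17,63,74]],"ti":{"hwb":[13,55],"l":{"ayk":90,"b":54,"k":26,"t":91},"tj":[13,20],"z":{"ilg":12,"oz":34,"xqa":45}},"w":{"cee":{"cjp":0,"ng":66,"zky":25},"cio":[63,87],"wvy":{"jfj":74,"w":73},"xq":[44,32,85]}}
After op 2 (add /w/cio/0 56): {"c":{"jqs":{"j":17,"p":84,"r":13},"u":[50,77],"up":[25,12],"zlc":[27,12]},"il":[[70,72,48],{"cw":93,"f":12},[99,8],[18,17,63,74]],"ti":{"hwb":[13,55],"l":{"ayk":90,"b":54,"k":26,"t":91},"tj":[13,20],"z":{"ilg":12,"oz":34,"xqa":45}},"w":{"cee":{"cjp":0,"ng":66,"zky":25},"cio":[56,63,87],"wvy":{"jfj":74,"w":73},"xq":[44,32,85]}}
After op 3 (remove /c/u/0): {"c":{"jqs":{"j":17,"p":84,"r":13},"u":[77],"up":[25,12],"zlc":[27,12]},"il":[[70,72,48],{"cw":93,"f":12},[99,8],[18,17,63,74]],"ti":{"hwb":[13,55],"l":{"ayk":90,"b":54,"k":26,"t":91},"tj":[13,20],"z":{"ilg":12,"oz":34,"xqa":45}},"w":{"cee":{"cjp":0,"ng":66,"zky":25},"cio":[56,63,87],"wvy":{"jfj":74,"w":73},"xq":[44,32,85]}}
After op 4 (remove /il/0/0): {"c":{"jqs":{"j":17,"p":84,"r":13},"u":[77],"up":[25,12],"zlc":[27,12]},"il":[[72,48],{"cw":93,"f":12},[99,8],[18,17,63,74]],"ti":{"hwb":[13,55],"l":{"ayk":90,"b":54,"k":26,"t":91},"tj":[13,20],"z":{"ilg":12,"oz":34,"xqa":45}},"w":{"cee":{"cjp":0,"ng":66,"zky":25},"cio":[56,63,87],"wvy":{"jfj":74,"w":73},"xq":[44,32,85]}}
After op 5 (add /c/up/0 31): {"c":{"jqs":{"j":17,"p":84,"r":13},"u":[77],"up":[31,25,12],"zlc":[27,12]},"il":[[72,48],{"cw":93,"f":12},[99,8],[18,17,63,74]],"ti":{"hwb":[13,55],"l":{"ayk":90,"b":54,"k":26,"t":91},"tj":[13,20],"z":{"ilg":12,"oz":34,"xqa":45}},"w":{"cee":{"cjp":0,"ng":66,"zky":25},"cio":[56,63,87],"wvy":{"jfj":74,"w":73},"xq":[44,32,85]}}
After op 6 (replace /w/cio/1 27): {"c":{"jqs":{"j":17,"p":84,"r":13},"u":[77],"up":[31,25,12],"zlc":[27,12]},"il":[[72,48],{"cw":93,"f":12},[99,8],[18,17,63,74]],"ti":{"hwb":[13,55],"l":{"ayk":90,"b":54,"k":26,"t":91},"tj":[13,20],"z":{"ilg":12,"oz":34,"xqa":45}},"w":{"cee":{"cjp":0,"ng":66,"zky":25},"cio":[56,27,87],"wvy":{"jfj":74,"w":73},"xq":[44,32,85]}}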